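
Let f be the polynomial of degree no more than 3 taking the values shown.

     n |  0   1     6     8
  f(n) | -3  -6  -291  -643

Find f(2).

-19

Write f(n) = an^3 + bn^2 + cn + d. Substituting each data point gives a linear system:
  d = -3
  a + b + c + d = -6
  216a + 36b + 6c + d = -291
  512a + 64b + 8c + d = -643
Solving the system yields a = -1, b = -2, c = 0, d = -3.
So f(n) = -n^3 - 2n^2 - 3.
Then f(2) = -19.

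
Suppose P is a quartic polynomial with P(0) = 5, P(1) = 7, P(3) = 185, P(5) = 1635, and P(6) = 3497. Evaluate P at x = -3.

Using the Lagrange interpolation formula with nodes 0, 1, 3, 5, 6:
  L_0(x) = (x - 1)(x - 3)(x - 5)(x - 6) / 90
  L_1(x) = x(x - 3)(x - 5)(x - 6) / -40
  L_2(x) = x(x - 1)(x - 5)(x - 6) / 36
  L_3(x) = x(x - 1)(x - 3)(x - 6) / -40
  L_4(x) = x(x - 1)(x - 3)(x - 5) / 90
Then P(x) = 5·L_0(x) + 7·L_1(x) + 185·L_2(x) + 1635·L_3(x) + 3497·L_4(x).
Expanding and collecting terms gives P(x) = 3x⁴ - x³ - 6x² + 6x + 5.
Evaluating at x = -3: P(-3) = 203.

203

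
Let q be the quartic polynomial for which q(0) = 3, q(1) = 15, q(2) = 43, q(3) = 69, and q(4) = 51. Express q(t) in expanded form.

q(t) = -t^4 + 3t^3 + 6t^2 + 4t + 3

Write q(t) = at^4 + bt^3 + ct^2 + dt + e. Substituting each data point gives a linear system:
  e = 3
  a + b + c + d + e = 15
  16a + 8b + 4c + 2d + e = 43
  81a + 27b + 9c + 3d + e = 69
  256a + 64b + 16c + 4d + e = 51
Solving the system yields a = -1, b = 3, c = 6, d = 4, e = 3.
So q(t) = -t^4 + 3t^3 + 6t^2 + 4t + 3.
Check: q(2) = 43. ✓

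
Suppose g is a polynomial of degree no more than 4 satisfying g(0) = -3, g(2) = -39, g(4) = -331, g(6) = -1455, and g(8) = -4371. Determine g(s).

Write g(s) = as^4 + bs^3 + cs^2 + ds + e. Substituting each data point gives a linear system:
  e = -3
  16a + 8b + 4c + 2d + e = -39
  256a + 64b + 16c + 4d + e = -331
  1296a + 216b + 36c + 6d + e = -1455
  4096a + 512b + 64c + 8d + e = -4371
Solving the system yields a = -1, b = 0, c = -4, d = -2, e = -3.
So g(s) = -s⁴ - 4s² - 2s - 3.
Check: g(0) = -3. ✓

g(s) = -s^4 - 4s^2 - 2s - 3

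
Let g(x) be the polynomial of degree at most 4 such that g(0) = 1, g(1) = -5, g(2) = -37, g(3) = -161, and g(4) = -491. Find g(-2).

-41

Forward differences of the values at x = 0, 1, 2, 3, 4:
  g  : 1  -5  -37  -161  -491
  Δ  : -6  -32  -124  -330
  Δ^2: -26  -92  -206
  Δ^3: -66  -114
  Δ^4: -48
The fourth differences are constant, confirming degree 4.
Interpolating (Newton forward form) and evaluating at x = -2 gives g(-2) = -41.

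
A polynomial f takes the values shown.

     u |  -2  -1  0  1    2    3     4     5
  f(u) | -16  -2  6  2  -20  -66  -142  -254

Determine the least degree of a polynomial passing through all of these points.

Forward differences of the values at u = -2, -1, 0, 1, 2, 3, 4, 5:
  f  : -16  -2  6  2  -20  -66  -142  -254
  Δ  : 14  8  -4  -22  -46  -76  -112
  Δ^2: -6  -12  -18  -24  -30  -36
  Δ^3: -6  -6  -6  -6  -6
  Δ^4: 0  0  0  0
  Δ^5: 0  0  0
  Δ^6: 0  0
  Δ^7: 0
The third differences are constant (-6) and nonzero, while all higher differences vanish, so the minimal degree is 3.

3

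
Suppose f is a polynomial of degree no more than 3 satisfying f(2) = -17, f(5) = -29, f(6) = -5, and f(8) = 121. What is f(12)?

Using the Lagrange interpolation formula with nodes 2, 5, 6, 8:
  L_0(u) = (u - 5)(u - 6)(u - 8) / -72
  L_1(u) = (u - 2)(u - 6)(u - 8) / 9
  L_2(u) = (u - 2)(u - 5)(u - 8) / -8
  L_3(u) = (u - 2)(u - 5)(u - 6) / 36
Then f(u) = -17·L_0(u) - 29·L_1(u) - 5·L_2(u) + 121·L_3(u).
Expanding and collecting terms gives f(u) = u³ - 6u² - u + 1.
Evaluating at u = 12: f(12) = 853.

853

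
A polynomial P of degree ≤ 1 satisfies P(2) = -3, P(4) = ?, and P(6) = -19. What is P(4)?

The 2 known points determine the degree-1 polynomial uniquely.
Write P(u) = au + b. Substituting each data point gives a linear system:
  2a + b = -3
  6a + b = -19
Solving the system yields a = -4, b = 5.
So P(u) = -4u + 5.
Then P(4) = -11.

-11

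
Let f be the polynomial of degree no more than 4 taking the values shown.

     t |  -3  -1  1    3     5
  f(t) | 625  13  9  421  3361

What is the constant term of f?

Write f(t) = at^4 + bt^3 + ct^2 + dt + e. Substituting each data point gives a linear system:
  81a - 27b + 9c - 3d + e = 625
  a - b + c - d + e = 13
  a + b + c + d + e = 9
  81a + 27b + 9c + 3d + e = 421
  625a + 125b + 25c + 5d + e = 3361
Solving the system yields a = 6, b = -4, c = 4, d = 2, e = 1.
So f(t) = 6t^4 - 4t^3 + 4t^2 + 2t + 1.
The constant term is 1.

1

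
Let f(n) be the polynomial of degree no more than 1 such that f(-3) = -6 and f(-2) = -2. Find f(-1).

2

Write f(n) = an + b. Substituting each data point gives a linear system:
  -3a + b = -6
  -2a + b = -2
Solving the system yields a = 4, b = 6.
So f(n) = 4n + 6.
Then f(-1) = 2.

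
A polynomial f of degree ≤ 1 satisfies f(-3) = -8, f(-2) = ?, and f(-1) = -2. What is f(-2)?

The 2 known points determine the degree-1 polynomial uniquely.
Write f(n) = an + b. Substituting each data point gives a linear system:
  -3a + b = -8
  -a + b = -2
Solving the system yields a = 3, b = 1.
So f(n) = 3n + 1.
Then f(-2) = -5.

-5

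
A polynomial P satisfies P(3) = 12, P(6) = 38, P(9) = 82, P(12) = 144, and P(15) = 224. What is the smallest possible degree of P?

2

Forward differences of the values at t = 3, 6, 9, 12, 15:
  P  : 12  38  82  144  224
  Δ  : 26  44  62  80
  Δ^2: 18  18  18
  Δ^3: 0  0
  Δ^4: 0
The second differences are constant (18) and nonzero, while all higher differences vanish, so the minimal degree is 2.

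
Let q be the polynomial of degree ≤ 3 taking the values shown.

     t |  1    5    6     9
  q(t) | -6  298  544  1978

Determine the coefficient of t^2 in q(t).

-2

Write q(t) = at^3 + bt^2 + ct + d. Substituting each data point gives a linear system:
  a + b + c + d = -6
  125a + 25b + 5c + d = 298
  216a + 36b + 6c + d = 544
  729a + 81b + 9c + d = 1978
Solving the system yields a = 3, b = -2, c = -5, d = -2.
So q(t) = 3t^3 - 2t^2 - 5t - 2.
The coefficient of t^2 is -2.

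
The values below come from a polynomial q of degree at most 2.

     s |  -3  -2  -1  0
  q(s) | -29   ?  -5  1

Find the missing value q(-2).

-15

On equispaced nodes a degree-2 polynomial has vanishing third forward difference, so
  - q(-3) + 3·q(-2) - 3·q(-1) + q(0) = 0.
Substituting the known values and solving for q(-2):
  3·q(-2) = -45
  q(-2) = -15.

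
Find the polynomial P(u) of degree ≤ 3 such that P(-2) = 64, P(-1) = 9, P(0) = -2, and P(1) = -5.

P(u) = -6u^3 + 4u^2 - u - 2

Using the Lagrange interpolation formula with nodes -2, -1, 0, 1:
  L_0(u) = (u + 1)u(u - 1) / -6
  L_1(u) = (u + 2)u(u - 1) / 2
  L_2(u) = (u + 2)(u + 1)(u - 1) / -2
  L_3(u) = (u + 2)(u + 1)u / 6
Then P(u) = 64·L_0(u) + 9·L_1(u) - 2·L_2(u) - 5·L_3(u).
Expanding and collecting terms gives P(u) = -6u^3 + 4u^2 - u - 2.
Check: P(-1) = 9. ✓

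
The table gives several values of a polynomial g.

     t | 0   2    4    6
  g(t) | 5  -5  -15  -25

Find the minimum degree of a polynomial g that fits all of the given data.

Forward differences of the values at t = 0, 2, 4, 6:
  g  : 5  -5  -15  -25
  Δ  : -10  -10  -10
  Δ^2: 0  0
  Δ^3: 0
The first differences are constant (-10) and nonzero, while all higher differences vanish, so the minimal degree is 1.

1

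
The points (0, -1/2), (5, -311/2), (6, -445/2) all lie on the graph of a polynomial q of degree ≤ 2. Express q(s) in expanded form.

Using the Lagrange interpolation formula with nodes 0, 5, 6:
  L_0(s) = (s - 5)(s - 6) / 30
  L_1(s) = s(s - 6) / -5
  L_2(s) = s(s - 5) / 6
Then q(s) = -1/2·L_0(s) - 311/2·L_1(s) - 445/2·L_2(s).
Expanding and collecting terms gives q(s) = -6s² - s - 1/2.
Check: q(6) = -445/2. ✓

q(s) = -6s^2 - s - 1/2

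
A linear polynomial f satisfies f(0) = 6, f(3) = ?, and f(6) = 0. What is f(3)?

3

The 2 known points determine the degree-1 polynomial uniquely.
Write f(n) = an + b. Substituting each data point gives a linear system:
  b = 6
  6a + b = 0
Solving the system yields a = -1, b = 6.
So f(n) = -n + 6.
Then f(3) = 3.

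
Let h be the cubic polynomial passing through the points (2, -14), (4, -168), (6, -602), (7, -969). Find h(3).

Using the Lagrange interpolation formula with nodes 2, 4, 6, 7:
  L_0(u) = (u - 4)(u - 6)(u - 7) / -40
  L_1(u) = (u - 2)(u - 6)(u - 7) / 12
  L_2(u) = (u - 2)(u - 4)(u - 7) / -8
  L_3(u) = (u - 2)(u - 4)(u - 6) / 15
Then h(u) = -14·L_0(u) - 168·L_1(u) - 602·L_2(u) - 969·L_3(u).
Expanding and collecting terms gives h(u) = -3u^3 + u^2 + u + 4.
Evaluating at u = 3: h(3) = -65.

-65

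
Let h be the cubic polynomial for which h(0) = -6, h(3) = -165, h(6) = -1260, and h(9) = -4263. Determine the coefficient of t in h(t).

Write h(t) = at^3 + bt^2 + ct + d. Substituting each data point gives a linear system:
  d = -6
  27a + 9b + 3c + d = -165
  216a + 36b + 6c + d = -1260
  729a + 81b + 9c + d = -4263
Solving the system yields a = -6, b = 2, c = -5, d = -6.
So h(t) = -6t^3 + 2t^2 - 5t - 6.
The coefficient of t is -5.

-5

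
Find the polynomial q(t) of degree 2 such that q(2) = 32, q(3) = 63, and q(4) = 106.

Using the Lagrange interpolation formula with nodes 2, 3, 4:
  L_0(t) = (t - 3)(t - 4) / 2
  L_1(t) = (t - 2)(t - 4) / -1
  L_2(t) = (t - 2)(t - 3) / 2
Then q(t) = 32·L_0(t) + 63·L_1(t) + 106·L_2(t).
Expanding and collecting terms gives q(t) = 6t^2 + t + 6.
Check: q(4) = 106. ✓

q(t) = 6t^2 + t + 6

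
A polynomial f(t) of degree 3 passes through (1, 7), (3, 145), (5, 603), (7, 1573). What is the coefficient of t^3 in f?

4

Write f(t) = at^3 + bt^2 + ct + d. Substituting each data point gives a linear system:
  a + b + c + d = 7
  27a + 9b + 3c + d = 145
  125a + 25b + 5c + d = 603
  343a + 49b + 7c + d = 1573
Solving the system yields a = 4, b = 4, c = 1, d = -2.
So f(t) = 4t³ + 4t² + t - 2.
The leading coefficient is 4.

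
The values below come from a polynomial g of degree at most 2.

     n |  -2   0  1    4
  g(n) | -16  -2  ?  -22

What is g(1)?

-1

The 3 known points determine the degree-2 polynomial uniquely.
Write g(n) = an^2 + bn + c. Substituting each data point gives a linear system:
  4a - 2b + c = -16
  c = -2
  16a + 4b + c = -22
Solving the system yields a = -2, b = 3, c = -2.
So g(n) = -2n^2 + 3n - 2.
Then g(1) = -1.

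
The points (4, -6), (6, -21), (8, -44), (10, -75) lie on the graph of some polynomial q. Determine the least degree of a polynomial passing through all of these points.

Forward differences of the values at s = 4, 6, 8, 10:
  q  : -6  -21  -44  -75
  Δ  : -15  -23  -31
  Δ^2: -8  -8
  Δ^3: 0
The second differences are constant (-8) and nonzero, while all higher differences vanish, so the minimal degree is 2.

2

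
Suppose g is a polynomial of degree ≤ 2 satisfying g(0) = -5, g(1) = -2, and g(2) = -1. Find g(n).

Write g(n) = an^2 + bn + c. Substituting each data point gives a linear system:
  c = -5
  a + b + c = -2
  4a + 2b + c = -1
Solving the system yields a = -1, b = 4, c = -5.
So g(n) = -n^2 + 4n - 5.
Check: g(2) = -1. ✓

g(n) = -n^2 + 4n - 5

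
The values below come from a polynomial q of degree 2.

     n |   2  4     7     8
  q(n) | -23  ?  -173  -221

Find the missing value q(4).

-65

The 3 known points determine the degree-2 polynomial uniquely.
Write q(n) = an^2 + bn + c. Substituting each data point gives a linear system:
  4a + 2b + c = -23
  49a + 7b + c = -173
  64a + 8b + c = -221
Solving the system yields a = -3, b = -3, c = -5.
So q(n) = -3n² - 3n - 5.
Then q(4) = -65.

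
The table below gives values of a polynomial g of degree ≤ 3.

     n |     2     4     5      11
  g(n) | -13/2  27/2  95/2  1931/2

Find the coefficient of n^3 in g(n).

Write g(n) = an^3 + bn^2 + cn + d. Substituting each data point gives a linear system:
  8a + 4b + 2c + d = -13/2
  64a + 16b + 4c + d = 27/2
  125a + 25b + 5c + d = 95/2
  1331a + 121b + 11c + d = 1931/2
Solving the system yields a = 1, b = -3, c = 0, d = -5/2.
So g(n) = n^3 - 3n^2 - 5/2.
The leading coefficient is 1.

1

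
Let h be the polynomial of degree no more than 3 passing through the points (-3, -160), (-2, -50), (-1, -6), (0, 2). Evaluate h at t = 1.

Using the Lagrange interpolation formula with nodes -3, -2, -1, 0:
  L_0(t) = (t + 2)(t + 1)t / -6
  L_1(t) = (t + 3)(t + 1)t / 2
  L_2(t) = (t + 3)(t + 2)t / -2
  L_3(t) = (t + 3)(t + 2)(t + 1) / 6
Then h(t) = -160·L_0(t) - 50·L_1(t) - 6·L_2(t) + 2·L_3(t).
Expanding and collecting terms gives h(t) = 5t^3 - 3t^2 + 2.
Evaluating at t = 1: h(1) = 4.

4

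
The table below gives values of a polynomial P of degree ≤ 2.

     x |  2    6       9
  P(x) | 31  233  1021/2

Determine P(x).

P(x) = 6x^2 + (5/2)x + 2

Write P(x) = ax^2 + bx + c. Substituting each data point gives a linear system:
  4a + 2b + c = 31
  36a + 6b + c = 233
  81a + 9b + c = 1021/2
Solving the system yields a = 6, b = 5/2, c = 2.
So P(x) = 6x² + (5/2)x + 2.
Check: P(2) = 31. ✓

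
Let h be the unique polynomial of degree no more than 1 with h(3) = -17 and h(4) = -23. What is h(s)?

Write h(s) = as + b. Substituting each data point gives a linear system:
  3a + b = -17
  4a + b = -23
Solving the system yields a = -6, b = 1.
So h(s) = -6s + 1.
Check: h(4) = -23. ✓

h(s) = -6s + 1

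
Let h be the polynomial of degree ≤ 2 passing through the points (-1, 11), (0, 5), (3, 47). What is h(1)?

Write h(t) = at^2 + bt + c. Substituting each data point gives a linear system:
  a - b + c = 11
  c = 5
  9a + 3b + c = 47
Solving the system yields a = 5, b = -1, c = 5.
So h(t) = 5t^2 - t + 5.
Then h(1) = 9.

9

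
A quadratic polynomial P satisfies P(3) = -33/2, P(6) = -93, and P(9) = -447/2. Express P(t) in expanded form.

P(t) = -3t^2 + (3/2)t + 6

Write P(t) = at^2 + bt + c. Substituting each data point gives a linear system:
  9a + 3b + c = -33/2
  36a + 6b + c = -93
  81a + 9b + c = -447/2
Solving the system yields a = -3, b = 3/2, c = 6.
So P(t) = -3t^2 + (3/2)t + 6.
Check: P(3) = -33/2. ✓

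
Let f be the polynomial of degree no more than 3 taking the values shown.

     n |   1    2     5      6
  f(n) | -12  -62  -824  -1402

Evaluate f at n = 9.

Write f(n) = an^3 + bn^2 + cn + d. Substituting each data point gives a linear system:
  a + b + c + d = -12
  8a + 4b + 2c + d = -62
  125a + 25b + 5c + d = -824
  216a + 36b + 6c + d = -1402
Solving the system yields a = -6, b = -3, c = 1, d = -4.
So f(n) = -6n^3 - 3n^2 + n - 4.
Then f(9) = -4612.

-4612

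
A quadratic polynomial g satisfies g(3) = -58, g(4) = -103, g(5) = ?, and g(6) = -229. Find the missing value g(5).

-160

The 3 known points determine the degree-2 polynomial uniquely.
Write g(t) = at^2 + bt + c. Substituting each data point gives a linear system:
  9a + 3b + c = -58
  16a + 4b + c = -103
  36a + 6b + c = -229
Solving the system yields a = -6, b = -3, c = 5.
So g(t) = -6t² - 3t + 5.
Then g(5) = -160.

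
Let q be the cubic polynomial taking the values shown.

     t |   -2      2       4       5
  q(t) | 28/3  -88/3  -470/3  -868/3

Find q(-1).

-10/3

Using the Lagrange interpolation formula with nodes -2, 2, 4, 5:
  L_0(t) = (t - 2)(t - 4)(t - 5) / -168
  L_1(t) = (t + 2)(t - 4)(t - 5) / 24
  L_2(t) = (t + 2)(t - 2)(t - 5) / -12
  L_3(t) = (t + 2)(t - 2)(t - 4) / 21
Then q(t) = 28/3·L_0(t) - 88/3·L_1(t) - 470/3·L_2(t) - 868/3·L_3(t).
Expanding and collecting terms gives q(t) = -2t^3 - t^2 - (5/3)t - 6.
Evaluating at t = -1: q(-1) = -10/3.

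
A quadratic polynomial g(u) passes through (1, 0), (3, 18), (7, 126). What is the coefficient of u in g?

-3

Write g(u) = au^2 + bu + c. Substituting each data point gives a linear system:
  a + b + c = 0
  9a + 3b + c = 18
  49a + 7b + c = 126
Solving the system yields a = 3, b = -3, c = 0.
So g(u) = 3u^2 - 3u.
The coefficient of u is -3.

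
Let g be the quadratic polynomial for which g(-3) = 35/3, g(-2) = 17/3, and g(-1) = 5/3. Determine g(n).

g(n) = n^2 - n - 1/3

Write g(n) = an^2 + bn + c. Substituting each data point gives a linear system:
  9a - 3b + c = 35/3
  4a - 2b + c = 17/3
  a - b + c = 5/3
Solving the system yields a = 1, b = -1, c = -1/3.
So g(n) = n² - n - 1/3.
Check: g(-1) = 5/3. ✓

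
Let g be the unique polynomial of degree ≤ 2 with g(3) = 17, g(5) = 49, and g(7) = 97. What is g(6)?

Write g(n) = an^2 + bn + c. Substituting each data point gives a linear system:
  9a + 3b + c = 17
  25a + 5b + c = 49
  49a + 7b + c = 97
Solving the system yields a = 2, b = 0, c = -1.
So g(n) = 2n^2 - 1.
Then g(6) = 71.

71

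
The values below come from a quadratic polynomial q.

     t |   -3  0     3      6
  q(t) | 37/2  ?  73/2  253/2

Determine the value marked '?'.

The 3 known points determine the degree-2 polynomial uniquely.
Write q(t) = at^2 + bt + c. Substituting each data point gives a linear system:
  9a - 3b + c = 37/2
  9a + 3b + c = 73/2
  36a + 6b + c = 253/2
Solving the system yields a = 3, b = 3, c = 1/2.
So q(t) = 3t² + 3t + 1/2.
Then q(0) = 1/2.

1/2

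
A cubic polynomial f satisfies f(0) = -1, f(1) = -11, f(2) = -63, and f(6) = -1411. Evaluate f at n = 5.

Using the Lagrange interpolation formula with nodes 0, 1, 2, 6:
  L_0(n) = (n - 1)(n - 2)(n - 6) / -12
  L_1(n) = n(n - 2)(n - 6) / 5
  L_2(n) = n(n - 1)(n - 6) / -8
  L_3(n) = n(n - 1)(n - 2) / 120
Then f(n) = -1·L_0(n) - 11·L_1(n) - 63·L_2(n) - 1411·L_3(n).
Expanding and collecting terms gives f(n) = -6n^3 - 3n^2 - n - 1.
Evaluating at n = 5: f(5) = -831.

-831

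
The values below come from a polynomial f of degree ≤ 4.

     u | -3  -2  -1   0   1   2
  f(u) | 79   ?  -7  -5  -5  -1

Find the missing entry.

7

On equispaced nodes a degree-4 polynomial has vanishing fifth forward difference, so
  - f(-3) + 5·f(-2) - 10·f(-1) + 10·f(0) - 5·f(1) + f(2) = 0.
Substituting the known values and solving for f(-2):
  5·f(-2) = 35
  f(-2) = 7.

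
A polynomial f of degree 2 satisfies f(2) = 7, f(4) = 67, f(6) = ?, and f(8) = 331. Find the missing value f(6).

175

On equispaced nodes a degree-2 polynomial has vanishing third forward difference, so
  - f(2) + 3·f(4) - 3·f(6) + f(8) = 0.
Substituting the known values and solving for f(6):
  -3·f(6) = -525
  f(6) = 175.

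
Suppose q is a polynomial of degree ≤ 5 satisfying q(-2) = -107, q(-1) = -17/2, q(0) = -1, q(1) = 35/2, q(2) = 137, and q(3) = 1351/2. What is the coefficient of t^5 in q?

2

Write q(t) = at^5 + bt^4 + ct^3 + dt^2 + et + k. Substituting each data point gives a linear system:
  -32a + 16b - 8c + 4d - 2e + k = -107
  -a + b - c + d - e + k = -17/2
  k = -1
  a + b + c + d + e + k = 35/2
  32a + 16b + 8c + 4d + 2e + k = 137
  243a + 81b + 27c + 9d + 3e + k = 1351/2
Solving the system yields a = 2, b = -1/2, c = 6, d = 6, e = 5, k = -1.
So q(t) = 2t^5 - (1/2)t^4 + 6t^3 + 6t^2 + 5t - 1.
The leading coefficient is 2.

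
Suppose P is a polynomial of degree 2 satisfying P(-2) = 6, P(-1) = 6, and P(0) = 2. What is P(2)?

-18

Write P(n) = an^2 + bn + c. Substituting each data point gives a linear system:
  4a - 2b + c = 6
  a - b + c = 6
  c = 2
Solving the system yields a = -2, b = -6, c = 2.
So P(n) = -2n^2 - 6n + 2.
Then P(2) = -18.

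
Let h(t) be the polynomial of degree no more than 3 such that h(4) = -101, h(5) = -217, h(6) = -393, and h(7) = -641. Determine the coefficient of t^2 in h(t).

0

Write h(t) = at^3 + bt^2 + ct + d. Substituting each data point gives a linear system:
  64a + 16b + 4c + d = -101
  125a + 25b + 5c + d = -217
  216a + 36b + 6c + d = -393
  343a + 49b + 7c + d = -641
Solving the system yields a = -2, b = 0, c = 6, d = 3.
So h(t) = -2t^3 + 6t + 3.
The coefficient of t^2 is 0.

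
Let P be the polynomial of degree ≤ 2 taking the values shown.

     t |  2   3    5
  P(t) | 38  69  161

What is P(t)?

Using the Lagrange interpolation formula with nodes 2, 3, 5:
  L_0(t) = (t - 3)(t - 5) / 3
  L_1(t) = (t - 2)(t - 5) / -2
  L_2(t) = (t - 2)(t - 3) / 6
Then P(t) = 38·L_0(t) + 69·L_1(t) + 161·L_2(t).
Expanding and collecting terms gives P(t) = 5t² + 6t + 6.
Check: P(3) = 69. ✓

P(t) = 5t^2 + 6t + 6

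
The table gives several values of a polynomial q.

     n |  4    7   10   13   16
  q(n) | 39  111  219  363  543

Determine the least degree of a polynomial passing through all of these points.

2

Forward differences of the values at n = 4, 7, 10, 13, 16:
  q  : 39  111  219  363  543
  Δ  : 72  108  144  180
  Δ^2: 36  36  36
  Δ^3: 0  0
  Δ^4: 0
The second differences are constant (36) and nonzero, while all higher differences vanish, so the minimal degree is 2.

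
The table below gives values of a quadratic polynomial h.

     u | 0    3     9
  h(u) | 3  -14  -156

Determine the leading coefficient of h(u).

-2

Write h(u) = au^2 + bu + c. Substituting each data point gives a linear system:
  c = 3
  9a + 3b + c = -14
  81a + 9b + c = -156
Solving the system yields a = -2, b = 1/3, c = 3.
So h(u) = -2u² + (1/3)u + 3.
The leading coefficient is -2.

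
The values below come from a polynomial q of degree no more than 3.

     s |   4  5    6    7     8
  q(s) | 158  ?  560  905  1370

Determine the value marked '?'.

On equispaced nodes a degree-3 polynomial has vanishing fourth forward difference, so
  q(4) - 4·q(5) + 6·q(6) - 4·q(7) + q(8) = 0.
Substituting the known values and solving for q(5):
  -4·q(5) = -1268
  q(5) = 317.

317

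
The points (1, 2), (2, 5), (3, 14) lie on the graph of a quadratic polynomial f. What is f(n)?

Using the Lagrange interpolation formula with nodes 1, 2, 3:
  L_0(n) = (n - 2)(n - 3) / 2
  L_1(n) = (n - 1)(n - 3) / -1
  L_2(n) = (n - 1)(n - 2) / 2
Then f(n) = 2·L_0(n) + 5·L_1(n) + 14·L_2(n).
Expanding and collecting terms gives f(n) = 3n^2 - 6n + 5.
Check: f(3) = 14. ✓

f(n) = 3n^2 - 6n + 5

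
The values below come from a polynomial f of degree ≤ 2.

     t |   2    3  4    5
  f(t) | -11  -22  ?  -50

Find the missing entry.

-35

The 3 known points determine the degree-2 polynomial uniquely.
Write f(t) = at^2 + bt + c. Substituting each data point gives a linear system:
  4a + 2b + c = -11
  9a + 3b + c = -22
  25a + 5b + c = -50
Solving the system yields a = -1, b = -6, c = 5.
So f(t) = -t^2 - 6t + 5.
Then f(4) = -35.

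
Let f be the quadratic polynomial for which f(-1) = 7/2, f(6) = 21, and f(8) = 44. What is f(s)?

f(s) = s^2 - (5/2)s

Using the Lagrange interpolation formula with nodes -1, 6, 8:
  L_0(s) = (s - 6)(s - 8) / 63
  L_1(s) = (s + 1)(s - 8) / -14
  L_2(s) = (s + 1)(s - 6) / 18
Then f(s) = 7/2·L_0(s) + 21·L_1(s) + 44·L_2(s).
Expanding and collecting terms gives f(s) = s² - (5/2)s.
Check: f(-1) = 7/2. ✓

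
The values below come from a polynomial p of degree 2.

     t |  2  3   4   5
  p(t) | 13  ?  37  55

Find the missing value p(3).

On equispaced nodes a degree-2 polynomial has vanishing third forward difference, so
  - p(2) + 3·p(3) - 3·p(4) + p(5) = 0.
Substituting the known values and solving for p(3):
  3·p(3) = 69
  p(3) = 23.

23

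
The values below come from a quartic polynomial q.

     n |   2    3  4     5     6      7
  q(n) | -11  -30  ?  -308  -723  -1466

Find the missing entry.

-107

The 5 known points determine the degree-4 polynomial uniquely.
Write q(n) = an^4 + bn^3 + cn^2 + dn + e. Substituting each data point gives a linear system:
  16a + 8b + 4c + 2d + e = -11
  81a + 27b + 9c + 3d + e = -30
  625a + 125b + 25c + 5d + e = -308
  1296a + 216b + 36c + 6d + e = -723
  2401a + 343b + 49c + 7d + e = -1466
Solving the system yields a = -1, b = 3, c = -1, d = -6, e = -3.
So q(n) = -n⁴ + 3n³ - n² - 6n - 3.
Then q(4) = -107.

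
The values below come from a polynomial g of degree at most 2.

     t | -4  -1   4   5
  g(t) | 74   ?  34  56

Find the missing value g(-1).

14

The 3 known points determine the degree-2 polynomial uniquely.
Write g(t) = at^2 + bt + c. Substituting each data point gives a linear system:
  16a - 4b + c = 74
  16a + 4b + c = 34
  25a + 5b + c = 56
Solving the system yields a = 3, b = -5, c = 6.
So g(t) = 3t² - 5t + 6.
Then g(-1) = 14.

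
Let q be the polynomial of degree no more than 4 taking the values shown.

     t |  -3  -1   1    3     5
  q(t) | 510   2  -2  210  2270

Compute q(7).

9730

Forward differences of the values at t = -3, -1, 1, 3, 5:
  q  : 510  2  -2  210  2270
  Δ  : -508  -4  212  2060
  Δ^2: 504  216  1848
  Δ^3: -288  1632
  Δ^4: 1920
The fourth differences are constant, confirming degree 4.
Interpolating (Newton forward form) and evaluating at t = 7 gives q(7) = 9730.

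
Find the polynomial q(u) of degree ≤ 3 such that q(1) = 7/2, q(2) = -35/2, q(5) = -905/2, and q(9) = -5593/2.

Write q(u) = au^3 + bu^2 + cu + d. Substituting each data point gives a linear system:
  a + b + c + d = 7/2
  8a + 4b + 2c + d = -35/2
  125a + 25b + 5c + d = -905/2
  729a + 81b + 9c + d = -5593/2
Solving the system yields a = -4, b = 1, c = 4, d = 5/2.
So q(u) = -4u^3 + u^2 + 4u + 5/2.
Check: q(2) = -35/2. ✓

q(u) = -4u^3 + u^2 + 4u + 5/2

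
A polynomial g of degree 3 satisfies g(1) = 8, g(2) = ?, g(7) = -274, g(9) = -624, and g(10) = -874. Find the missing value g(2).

6

The 4 known points determine the degree-3 polynomial uniquely.
Write g(t) = at^3 + bt^2 + ct + d. Substituting each data point gives a linear system:
  a + b + c + d = 8
  343a + 49b + 7c + d = -274
  729a + 81b + 9c + d = -624
  1000a + 100b + 10c + d = -874
Solving the system yields a = -1, b = 1, c = 2, d = 6.
So g(t) = -t^3 + t^2 + 2t + 6.
Then g(2) = 6.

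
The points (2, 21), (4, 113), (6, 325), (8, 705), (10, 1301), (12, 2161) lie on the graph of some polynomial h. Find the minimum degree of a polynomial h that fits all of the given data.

3

Forward differences of the values at t = 2, 4, 6, 8, 10, 12:
  h  : 21  113  325  705  1301  2161
  Δ  : 92  212  380  596  860
  Δ^2: 120  168  216  264
  Δ^3: 48  48  48
  Δ^4: 0  0
  Δ^5: 0
The third differences are constant (48) and nonzero, while all higher differences vanish, so the minimal degree is 3.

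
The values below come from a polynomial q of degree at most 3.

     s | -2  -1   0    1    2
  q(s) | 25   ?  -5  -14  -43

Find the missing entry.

The 4 known points determine the degree-3 polynomial uniquely.
Write q(s) = as^3 + bs^2 + cs + d. Substituting each data point gives a linear system:
  -8a + 4b - 2c + d = 25
  d = -5
  a + b + c + d = -14
  8a + 4b + 2c + d = -43
Solving the system yields a = -3, b = -1, c = -5, d = -5.
So q(s) = -3s^3 - s^2 - 5s - 5.
Then q(-1) = 2.

2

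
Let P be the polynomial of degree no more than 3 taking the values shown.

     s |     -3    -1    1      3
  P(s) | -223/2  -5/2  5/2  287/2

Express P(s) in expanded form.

P(s) = 5s^3 + 2s^2 - (5/2)s - 2

Write P(s) = as^3 + bs^2 + cs + d. Substituting each data point gives a linear system:
  -27a + 9b - 3c + d = -223/2
  -a + b - c + d = -5/2
  a + b + c + d = 5/2
  27a + 9b + 3c + d = 287/2
Solving the system yields a = 5, b = 2, c = -5/2, d = -2.
So P(s) = 5s³ + 2s² - (5/2)s - 2.
Check: P(1) = 5/2. ✓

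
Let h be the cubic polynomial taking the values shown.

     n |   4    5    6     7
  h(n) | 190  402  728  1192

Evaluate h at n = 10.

3652

Forward differences of the values at n = 4, 5, 6, 7:
  h  : 190  402  728  1192
  Δ  : 212  326  464
  Δ^2: 114  138
  Δ^3: 24
The third differences are constant, confirming degree 3.
Interpolating (Newton forward form) and evaluating at n = 10 gives h(10) = 3652.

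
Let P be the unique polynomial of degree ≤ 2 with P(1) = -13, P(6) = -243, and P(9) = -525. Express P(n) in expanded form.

Write P(n) = an^2 + bn + c. Substituting each data point gives a linear system:
  a + b + c = -13
  36a + 6b + c = -243
  81a + 9b + c = -525
Solving the system yields a = -6, b = -4, c = -3.
So P(n) = -6n^2 - 4n - 3.
Check: P(1) = -13. ✓

P(n) = -6n^2 - 4n - 3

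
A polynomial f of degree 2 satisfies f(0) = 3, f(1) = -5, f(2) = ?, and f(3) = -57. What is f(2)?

-25

The 3 known points determine the degree-2 polynomial uniquely.
Write f(n) = an^2 + bn + c. Substituting each data point gives a linear system:
  c = 3
  a + b + c = -5
  9a + 3b + c = -57
Solving the system yields a = -6, b = -2, c = 3.
So f(n) = -6n² - 2n + 3.
Then f(2) = -25.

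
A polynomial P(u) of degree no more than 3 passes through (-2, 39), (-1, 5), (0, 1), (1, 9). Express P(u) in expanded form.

P(u) = -3u^3 + 6u^2 + 5u + 1

Using the Lagrange interpolation formula with nodes -2, -1, 0, 1:
  L_0(u) = (u + 1)u(u - 1) / -6
  L_1(u) = (u + 2)u(u - 1) / 2
  L_2(u) = (u + 2)(u + 1)(u - 1) / -2
  L_3(u) = (u + 2)(u + 1)u / 6
Then P(u) = 39·L_0(u) + 5·L_1(u) + 1·L_2(u) + 9·L_3(u).
Expanding and collecting terms gives P(u) = -3u³ + 6u² + 5u + 1.
Check: P(-2) = 39. ✓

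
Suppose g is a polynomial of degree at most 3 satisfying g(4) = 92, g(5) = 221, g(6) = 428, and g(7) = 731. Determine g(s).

Using the Lagrange interpolation formula with nodes 4, 5, 6, 7:
  L_0(s) = (s - 5)(s - 6)(s - 7) / -6
  L_1(s) = (s - 4)(s - 6)(s - 7) / 2
  L_2(s) = (s - 4)(s - 5)(s - 7) / -2
  L_3(s) = (s - 4)(s - 5)(s - 6) / 6
Then g(s) = 92·L_0(s) + 221·L_1(s) + 428·L_2(s) + 731·L_3(s).
Expanding and collecting terms gives g(s) = 3s³ - 6s² - 4.
Check: g(4) = 92. ✓

g(s) = 3s^3 - 6s^2 - 4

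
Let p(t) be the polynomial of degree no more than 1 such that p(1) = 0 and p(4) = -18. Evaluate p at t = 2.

Write p(t) = at + b. Substituting each data point gives a linear system:
  a + b = 0
  4a + b = -18
Solving the system yields a = -6, b = 6.
So p(t) = -6t + 6.
Then p(2) = -6.

-6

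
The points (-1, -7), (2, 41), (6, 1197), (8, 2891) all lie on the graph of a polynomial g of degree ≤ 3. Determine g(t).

Write g(t) = at^3 + bt^2 + ct + d. Substituting each data point gives a linear system:
  -a + b - c + d = -7
  8a + 4b + 2c + d = 41
  216a + 36b + 6c + d = 1197
  512a + 64b + 8c + d = 2891
Solving the system yields a = 6, b = -3, c = 1, d = 3.
So g(t) = 6t^3 - 3t^2 + t + 3.
Check: g(-1) = -7. ✓

g(t) = 6t^3 - 3t^2 + t + 3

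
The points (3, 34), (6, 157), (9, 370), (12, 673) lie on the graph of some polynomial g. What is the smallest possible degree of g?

Forward differences of the values at n = 3, 6, 9, 12:
  g  : 34  157  370  673
  Δ  : 123  213  303
  Δ^2: 90  90
  Δ^3: 0
The second differences are constant (90) and nonzero, while all higher differences vanish, so the minimal degree is 2.

2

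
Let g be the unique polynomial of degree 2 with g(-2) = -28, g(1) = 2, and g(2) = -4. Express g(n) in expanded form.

Using the Lagrange interpolation formula with nodes -2, 1, 2:
  L_0(n) = (n - 1)(n - 2) / 12
  L_1(n) = (n + 2)(n - 2) / -3
  L_2(n) = (n + 2)(n - 1) / 4
Then g(n) = -28·L_0(n) + 2·L_1(n) - 4·L_2(n).
Expanding and collecting terms gives g(n) = -4n² + 6n.
Check: g(1) = 2. ✓

g(n) = -4n^2 + 6n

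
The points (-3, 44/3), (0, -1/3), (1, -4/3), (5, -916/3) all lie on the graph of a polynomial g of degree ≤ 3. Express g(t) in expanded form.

g(t) = -2t^3 - 3t^2 + 4t - 1/3

Write g(t) = at^3 + bt^2 + ct + d. Substituting each data point gives a linear system:
  -27a + 9b - 3c + d = 44/3
  d = -1/3
  a + b + c + d = -4/3
  125a + 25b + 5c + d = -916/3
Solving the system yields a = -2, b = -3, c = 4, d = -1/3.
So g(t) = -2t³ - 3t² + 4t - 1/3.
Check: g(5) = -916/3. ✓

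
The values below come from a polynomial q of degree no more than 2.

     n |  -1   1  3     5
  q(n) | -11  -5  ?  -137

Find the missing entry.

The 3 known points determine the degree-2 polynomial uniquely.
Write q(n) = an^2 + bn + c. Substituting each data point gives a linear system:
  a - b + c = -11
  a + b + c = -5
  25a + 5b + c = -137
Solving the system yields a = -6, b = 3, c = -2.
So q(n) = -6n^2 + 3n - 2.
Then q(3) = -47.

-47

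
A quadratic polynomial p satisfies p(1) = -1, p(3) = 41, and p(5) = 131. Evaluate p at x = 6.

194

Write p(x) = ax^2 + bx + c. Substituting each data point gives a linear system:
  a + b + c = -1
  9a + 3b + c = 41
  25a + 5b + c = 131
Solving the system yields a = 6, b = -3, c = -4.
So p(x) = 6x² - 3x - 4.
Then p(6) = 194.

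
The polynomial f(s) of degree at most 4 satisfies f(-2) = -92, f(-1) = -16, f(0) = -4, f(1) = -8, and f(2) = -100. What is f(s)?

Write f(s) = as^4 + bs^3 + cs^2 + ds + e. Substituting each data point gives a linear system:
  16a - 8b + 4c - 2d + e = -92
  a - b + c - d + e = -16
  e = -4
  a + b + c + d + e = -8
  16a + 8b + 4c + 2d + e = -100
Solving the system yields a = -5, b = -2, c = -3, d = 6, e = -4.
So f(s) = -5s^4 - 2s^3 - 3s^2 + 6s - 4.
Check: f(-2) = -92. ✓

f(s) = -5s^4 - 2s^3 - 3s^2 + 6s - 4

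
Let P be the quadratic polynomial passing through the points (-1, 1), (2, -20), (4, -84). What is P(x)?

P(x) = -5x^2 - 2x + 4

Write P(x) = ax^2 + bx + c. Substituting each data point gives a linear system:
  a - b + c = 1
  4a + 2b + c = -20
  16a + 4b + c = -84
Solving the system yields a = -5, b = -2, c = 4.
So P(x) = -5x^2 - 2x + 4.
Check: P(2) = -20. ✓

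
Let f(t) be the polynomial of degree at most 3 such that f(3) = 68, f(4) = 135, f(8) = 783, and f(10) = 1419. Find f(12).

2327

Write f(t) = at^3 + bt^2 + ct + d. Substituting each data point gives a linear system:
  27a + 9b + 3c + d = 68
  64a + 16b + 4c + d = 135
  512a + 64b + 8c + d = 783
  1000a + 100b + 10c + d = 1419
Solving the system yields a = 1, b = 4, c = 2, d = -1.
So f(t) = t^3 + 4t^2 + 2t - 1.
Then f(12) = 2327.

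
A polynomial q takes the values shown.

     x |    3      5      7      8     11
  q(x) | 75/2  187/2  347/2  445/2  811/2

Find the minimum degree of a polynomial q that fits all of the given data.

Divided differences on the nodes 3, 5, 7, 8, 11:
  order 0: 75/2  187/2  347/2  445/2  811/2
  order 1: 28  40  49  61
  order 2: 3  3  3
  order 3: 0  0
  order 4: 0
The order-2 divided differences are all 3 (nonzero) and every higher order vanishes, so the data lies on a polynomial of degree exactly 2.

2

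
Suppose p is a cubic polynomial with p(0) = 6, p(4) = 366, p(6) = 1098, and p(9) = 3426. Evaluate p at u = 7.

1686

Using the Lagrange interpolation formula with nodes 0, 4, 6, 9:
  L_0(u) = (u - 4)(u - 6)(u - 9) / -216
  L_1(u) = u(u - 6)(u - 9) / 40
  L_2(u) = u(u - 4)(u - 9) / -36
  L_3(u) = u(u - 4)(u - 6) / 135
Then p(u) = 6·L_0(u) + 366·L_1(u) + 1098·L_2(u) + 3426·L_3(u).
Expanding and collecting terms gives p(u) = 4u^3 + 6u^2 + 2u + 6.
Evaluating at u = 7: p(7) = 1686.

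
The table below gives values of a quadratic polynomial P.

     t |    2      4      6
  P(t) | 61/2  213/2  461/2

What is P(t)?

P(t) = 6t^2 + 2t + 5/2

Using the Lagrange interpolation formula with nodes 2, 4, 6:
  L_0(t) = (t - 4)(t - 6) / 8
  L_1(t) = (t - 2)(t - 6) / -4
  L_2(t) = (t - 2)(t - 4) / 8
Then P(t) = 61/2·L_0(t) + 213/2·L_1(t) + 461/2·L_2(t).
Expanding and collecting terms gives P(t) = 6t^2 + 2t + 5/2.
Check: P(2) = 61/2. ✓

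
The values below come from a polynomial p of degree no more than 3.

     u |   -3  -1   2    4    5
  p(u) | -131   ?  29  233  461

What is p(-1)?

-7

The 4 known points determine the degree-3 polynomial uniquely.
Write p(u) = au^3 + bu^2 + cu + d. Substituting each data point gives a linear system:
  -27a + 9b - 3c + d = -131
  8a + 4b + 2c + d = 29
  64a + 16b + 4c + d = 233
  125a + 25b + 5c + d = 461
Solving the system yields a = 4, b = -2, c = 2, d = 1.
So p(u) = 4u^3 - 2u^2 + 2u + 1.
Then p(-1) = -7.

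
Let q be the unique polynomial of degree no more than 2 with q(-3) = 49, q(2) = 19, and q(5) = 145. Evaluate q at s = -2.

19

Write q(s) = as^2 + bs + c. Substituting each data point gives a linear system:
  9a - 3b + c = 49
  4a + 2b + c = 19
  25a + 5b + c = 145
Solving the system yields a = 6, b = 0, c = -5.
So q(s) = 6s^2 - 5.
Then q(-2) = 19.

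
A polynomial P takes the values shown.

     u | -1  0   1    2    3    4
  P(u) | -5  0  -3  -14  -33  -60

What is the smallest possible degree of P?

2

Forward differences of the values at u = -1, 0, 1, 2, 3, 4:
  P  : -5  0  -3  -14  -33  -60
  Δ  : 5  -3  -11  -19  -27
  Δ^2: -8  -8  -8  -8
  Δ^3: 0  0  0
  Δ^4: 0  0
  Δ^5: 0
The second differences are constant (-8) and nonzero, while all higher differences vanish, so the minimal degree is 2.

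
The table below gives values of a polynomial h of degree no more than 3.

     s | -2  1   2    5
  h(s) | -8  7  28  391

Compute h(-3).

-57

Write h(s) = as^3 + bs^2 + cs + d. Substituting each data point gives a linear system:
  -8a + 4b - 2c + d = -8
  a + b + c + d = 7
  8a + 4b + 2c + d = 28
  125a + 25b + 5c + d = 391
Solving the system yields a = 3, b = 1, c = -3, d = 6.
So h(s) = 3s^3 + s^2 - 3s + 6.
Then h(-3) = -57.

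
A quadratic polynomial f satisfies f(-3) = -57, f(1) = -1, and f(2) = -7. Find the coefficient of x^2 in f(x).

Write f(x) = ax^2 + bx + c. Substituting each data point gives a linear system:
  9a - 3b + c = -57
  a + b + c = -1
  4a + 2b + c = -7
Solving the system yields a = -4, b = 6, c = -3.
So f(x) = -4x^2 + 6x - 3.
The leading coefficient is -4.

-4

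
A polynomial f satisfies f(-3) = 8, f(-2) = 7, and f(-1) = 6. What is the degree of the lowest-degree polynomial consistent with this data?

1

Forward differences of the values at x = -3, -2, -1:
  f  : 8  7  6
  Δ  : -1  -1
  Δ^2: 0
The first differences are constant (-1) and nonzero, while all higher differences vanish, so the minimal degree is 1.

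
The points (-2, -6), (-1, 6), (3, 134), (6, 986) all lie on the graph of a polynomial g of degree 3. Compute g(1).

6

Write g(x) = ax^3 + bx^2 + cx + d. Substituting each data point gives a linear system:
  -8a + 4b - 2c + d = -6
  -a + b - c + d = 6
  27a + 9b + 3c + d = 134
  216a + 36b + 6c + d = 986
Solving the system yields a = 4, b = 4, c = -4, d = 2.
So g(x) = 4x^3 + 4x^2 - 4x + 2.
Then g(1) = 6.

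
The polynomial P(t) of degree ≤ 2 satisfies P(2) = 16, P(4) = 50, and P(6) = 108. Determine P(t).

P(t) = 3t^2 - t + 6

Using the Lagrange interpolation formula with nodes 2, 4, 6:
  L_0(t) = (t - 4)(t - 6) / 8
  L_1(t) = (t - 2)(t - 6) / -4
  L_2(t) = (t - 2)(t - 4) / 8
Then P(t) = 16·L_0(t) + 50·L_1(t) + 108·L_2(t).
Expanding and collecting terms gives P(t) = 3t^2 - t + 6.
Check: P(2) = 16. ✓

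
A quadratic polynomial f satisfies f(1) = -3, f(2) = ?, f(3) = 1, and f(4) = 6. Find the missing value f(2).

On equispaced nodes a degree-2 polynomial has vanishing third forward difference, so
  - f(1) + 3·f(2) - 3·f(3) + f(4) = 0.
Substituting the known values and solving for f(2):
  3·f(2) = -6
  f(2) = -2.

-2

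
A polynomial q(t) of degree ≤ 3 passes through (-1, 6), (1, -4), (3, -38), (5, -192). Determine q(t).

Using the Lagrange interpolation formula with nodes -1, 1, 3, 5:
  L_0(t) = (t - 1)(t - 3)(t - 5) / -48
  L_1(t) = (t + 1)(t - 3)(t - 5) / 16
  L_2(t) = (t + 1)(t - 1)(t - 5) / -16
  L_3(t) = (t + 1)(t - 1)(t - 3) / 48
Then q(t) = 6·L_0(t) - 4·L_1(t) - 38·L_2(t) - 192·L_3(t).
Expanding and collecting terms gives q(t) = -2t^3 + 3t^2 - 3t - 2.
Check: q(5) = -192. ✓

q(t) = -2t^3 + 3t^2 - 3t - 2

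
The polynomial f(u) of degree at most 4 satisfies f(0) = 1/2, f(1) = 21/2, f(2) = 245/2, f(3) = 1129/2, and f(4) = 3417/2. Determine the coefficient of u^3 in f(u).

2

Write f(u) = au^4 + bu^3 + cu^2 + du + e. Substituting each data point gives a linear system:
  e = 1/2
  a + b + c + d + e = 21/2
  16a + 8b + 4c + 2d + e = 245/2
  81a + 27b + 9c + 3d + e = 1129/2
  256a + 64b + 16c + 4d + e = 3417/2
Solving the system yields a = 6, b = 2, c = 3, d = -1, e = 1/2.
So f(u) = 6u⁴ + 2u³ + 3u² - u + 1/2.
The coefficient of u^3 is 2.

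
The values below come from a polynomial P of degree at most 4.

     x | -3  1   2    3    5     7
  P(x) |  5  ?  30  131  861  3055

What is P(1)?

The 5 known points determine the degree-4 polynomial uniquely.
Write P(x) = ax^4 + bx^3 + cx^2 + dx + e. Substituting each data point gives a linear system:
  81a - 27b + 9c - 3d + e = 5
  16a + 8b + 4c + 2d + e = 30
  81a + 27b + 9c + 3d + e = 131
  625a + 125b + 25c + 5d + e = 861
  2401a + 343b + 49c + 7d + e = 3055
Solving the system yields a = 1, b = 2, c = -1, d = 3, e = -4.
So P(x) = x^4 + 2x^3 - x^2 + 3x - 4.
Then P(1) = 1.

1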